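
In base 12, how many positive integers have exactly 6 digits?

Leading digit: 11 options (nonzero). Other 5 digit(s): 12 options each.
Total: 11 x 12^5.

Final answer: 2737152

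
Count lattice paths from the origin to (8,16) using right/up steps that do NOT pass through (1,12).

Total paths to (8,16): C(24,16) = 735471.
Paths through (1,12): C(13,12) x C(11,4) = 4290.
Avoiding (1,12): 735471 - 4290.

Final answer: 731181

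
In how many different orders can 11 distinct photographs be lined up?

The number of ways to arrange 11 distinct objects is 11!.

Final answer: 11! = 39916800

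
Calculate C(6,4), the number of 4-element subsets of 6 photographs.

C(6,4) = 6!/(4! x (6-4)!).

Final answer: C(6,4) = 15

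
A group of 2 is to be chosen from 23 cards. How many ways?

C(23,2) = 23!/(2! x (23-2)!).

Final answer: C(23,2) = 253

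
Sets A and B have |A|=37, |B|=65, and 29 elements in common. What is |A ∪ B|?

|A union B| = |A| + |B| - |A intersect B| = 37 + 65 - 29.

Final answer: 73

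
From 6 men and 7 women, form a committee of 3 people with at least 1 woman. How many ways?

Sum over valid woman counts:
C(7,1)C(6,2) = 105
C(7,2)C(6,1) = 126
C(7,3)C(6,0) = 35
Total: 105 + 126 + 35.

Final answer: 266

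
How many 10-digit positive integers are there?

The leading digit cannot be 0 (9 options); the other 9 digits can be anything (10 options each).
Total: 9 x 10^9.

Final answer: 9000000000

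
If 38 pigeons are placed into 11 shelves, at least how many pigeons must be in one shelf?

By the pigeonhole principle: ceiling(38/11).

Final answer: 4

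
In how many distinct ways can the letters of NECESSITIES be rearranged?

Letters (C:1, E:3, I:2, N:1, S:3, T:1). Total letters: 11.
Permutations = 11!/(3! x 3! x 2!).

Final answer: 554400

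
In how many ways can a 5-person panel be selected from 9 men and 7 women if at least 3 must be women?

Sum over valid woman counts:
C(7,3)C(9,2) = 1260
C(7,4)C(9,1) = 315
C(7,5)C(9,0) = 21
Total: 1260 + 315 + 21.

Final answer: 1596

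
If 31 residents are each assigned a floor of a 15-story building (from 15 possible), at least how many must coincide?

There are 15 possible values for floor of a 15-story building. With 31 residents and 15 categories, by pigeonhole: ceiling(31/15).

Final answer: 3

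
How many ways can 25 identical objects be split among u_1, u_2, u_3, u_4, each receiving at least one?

Substitute u'_i = u_i - 1 (so u'_i >= 0). Then sum u'_i = 25 - 4 = 21.
Stars and bars: C(21+4-1, 4-1) = C(24,3).

Final answer: C(24,3) = 2024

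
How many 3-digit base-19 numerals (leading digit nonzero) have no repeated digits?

First digit: 18 (nonzero). Second: 18 (not first). Third: 17, etc.
Total: 18 x 18 x 17.

Final answer: 5508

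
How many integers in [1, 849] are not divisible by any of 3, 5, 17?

|div by 3|=283, |div by 5|=169, |div by 17|=49.
|div by 3&5|=56, |div by 3&17|=16, |div by 5&17|=9, |div by all|=3.
By inclusion-exclusion, divisible by at least one: 283+169+49-56-16-9+3 = 423.
Not divisible by any: 849 - 423.

Final answer: 426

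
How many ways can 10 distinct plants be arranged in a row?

The number of ways to arrange 10 distinct objects is 10!.

Final answer: 10! = 3628800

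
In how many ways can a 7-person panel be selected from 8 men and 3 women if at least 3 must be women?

Sum over valid woman counts:
C(3,3)C(8,4).

Final answer: 70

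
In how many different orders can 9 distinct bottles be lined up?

The number of ways to arrange 9 distinct objects is 9!.

Final answer: 9! = 362880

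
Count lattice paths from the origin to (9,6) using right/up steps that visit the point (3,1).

Paths (0,0)->(3,1): C(4,1) = 4.
Paths (3,1)->(9,6): C(11,5) = 462.
By multiplication principle: 4 x 462.

Final answer: 1848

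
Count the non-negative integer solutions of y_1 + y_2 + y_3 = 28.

Stars and bars with 28 stars and 2 bars:
C(28+3-1, 3-1) = C(30,2).

Final answer: C(30,2) = 435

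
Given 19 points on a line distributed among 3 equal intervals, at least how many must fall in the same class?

By pigeonhole with 19 objects and 3 categories: ceiling(19/3).

Final answer: 7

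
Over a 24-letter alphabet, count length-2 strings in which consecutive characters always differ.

Let g(n) count such strings. g(1) = 24, and each valid string of length n-1 extends in 23 ways (any symbol but the last), so g(n) = 23 g(n-1).
Total: g(2) = 24 x 23^1.

Final answer: 24 x 23^{1} = 552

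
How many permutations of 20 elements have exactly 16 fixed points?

Choose which 16 elements are fixed: C(20,16) = 4845.
Derange the remaining 4 using D(j) = (j-1)(D(j-1) + D(j-2)), D(0)=1, D(1)=0: D(2)=1, D(3)=2, D(4)=9.
Total: 4845 x 9.

Final answer: C(20,16) D(4) = 43605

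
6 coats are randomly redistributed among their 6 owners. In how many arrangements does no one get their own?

D(n) = (n-1)(D(n-1) + D(n-2)), D(0)=1, D(1)=0.
D(2) = 1 x (0 + 1) = 1
D(3) = 2 x (1 + 0) = 2
D(4) = 3 x (2 + 1) = 9
D(5) = 4 x (9 + 2) = 44
D(6) = 5 x (D(5) + D(4)) = 5 x (44 + 9)

Final answer: D(6) = 265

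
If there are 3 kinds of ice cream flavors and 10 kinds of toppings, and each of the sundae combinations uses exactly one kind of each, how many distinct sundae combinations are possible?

By the multiplication principle: 3 x 10.

Final answer: 30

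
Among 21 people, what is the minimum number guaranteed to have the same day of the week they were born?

There are 7 possible values for day of the week they were born. With 21 people and 7 categories, by pigeonhole: ceiling(21/7).

Final answer: 3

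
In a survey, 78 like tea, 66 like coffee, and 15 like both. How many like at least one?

|A union B| = |A| + |B| - |A intersect B| = 78 + 66 - 15.

Final answer: 129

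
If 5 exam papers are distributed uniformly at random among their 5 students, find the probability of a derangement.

Derangements satisfy D(n) = (n-1)(D(n-1) + D(n-2)), starting from D(0)=1, D(1)=0.
Building up: D(2)=1, D(3)=2, D(4)=9, D(5)=44.
Total arrangements: 5! = 120.
Probability = D(5)/5! = 11/30.

Final answer: D(5)/5! = 44/120 = 0.366667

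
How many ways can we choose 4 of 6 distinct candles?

C(6,4) = 6!/(4! x (6-4)!).

Final answer: C(6,4) = 15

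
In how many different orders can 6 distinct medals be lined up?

The number of ways to arrange 6 distinct objects is 6!.

Final answer: 6! = 720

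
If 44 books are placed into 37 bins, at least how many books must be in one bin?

By the pigeonhole principle: ceiling(44/37).

Final answer: 2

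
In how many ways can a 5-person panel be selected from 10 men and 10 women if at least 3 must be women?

Sum over valid woman counts:
C(10,3)C(10,2) = 5400
C(10,4)C(10,1) = 2100
C(10,5)C(10,0) = 252
Total: 5400 + 2100 + 252.

Final answer: 7752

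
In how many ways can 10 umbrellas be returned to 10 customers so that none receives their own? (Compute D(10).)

Derangements satisfy D(n) = (n-1)(D(n-1) + D(n-2)), starting from D(0)=1, D(1)=0.
D(2) = 1 x (0 + 1) = 1
D(3) = 2 x (1 + 0) = 2
D(4) = 3 x (2 + 1) = 9
D(5) = 4 x (9 + 2) = 44
D(6) = 5 x (44 + 9) = 265
D(7) = 6 x (265 + 44) = 1854
D(8) = 7 x (1854 + 265) = 14833
D(9) = 8 x (14833 + 1854) = 133496
D(10) = 9 x (D(9) + D(8)) = 9 x (133496 + 14833)

Final answer: D(10) = 1334961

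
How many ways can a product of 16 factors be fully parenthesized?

This is a standard Catalan-number count: the answer is C_n. Here n = 16 - 1 = 15.
C_n = (2n)!/(n!(n+1)!), so C_{15} = 30!/(15! x 16!) = C(30,15)/16 = 155117520/16.

Final answer: C_{15} = 9694845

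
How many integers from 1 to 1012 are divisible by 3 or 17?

Multiples of 3: 337. Multiples of 17: 59. Of both (lcm=51): 19.
By inclusion-exclusion: 337 + 59 - 19.

Final answer: 377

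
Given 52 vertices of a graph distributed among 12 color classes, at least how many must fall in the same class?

By pigeonhole with 52 objects and 12 categories: ceiling(52/12).

Final answer: 5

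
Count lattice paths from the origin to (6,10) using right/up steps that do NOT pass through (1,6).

Total paths to (6,10): C(16,10) = 8008.
Paths through (1,6): C(7,6) x C(9,4) = 882.
Avoiding (1,6): 8008 - 882.

Final answer: 7126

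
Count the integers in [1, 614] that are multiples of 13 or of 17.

Multiples of 13: 47. Multiples of 17: 36. Of both (lcm=221): 2.
By inclusion-exclusion: 47 + 36 - 2.

Final answer: 81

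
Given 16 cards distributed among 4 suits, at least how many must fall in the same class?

By pigeonhole with 16 objects and 4 categories: ceiling(16/4).

Final answer: 4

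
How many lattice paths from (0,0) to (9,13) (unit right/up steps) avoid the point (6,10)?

Total paths to (9,13): C(22,13) = 497420.
Paths through (6,10): C(16,10) x C(6,3) = 160160.
Avoiding (6,10): 497420 - 160160.

Final answer: 337260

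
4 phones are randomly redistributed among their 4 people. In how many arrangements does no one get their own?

Use the recurrence D(n) = (n-1)(D(n-1) + D(n-2)) with D(0)=1, D(1)=0.
D(2) = 1 x (0 + 1) = 1
D(3) = 2 x (1 + 0) = 2
D(4) = 3 x (D(3) + D(2)) = 3 x (2 + 1)

Final answer: D(4) = 9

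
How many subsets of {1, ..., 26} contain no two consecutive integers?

Let a(n) count such subsets of {1, ..., n}. Either n is excluded (a(n-1) ways) or n is included, forcing n-1 out (a(n-2) ways), so a(n) = a(n-1) + a(n-2) with a(1)=2, a(2)=3.
Iterating the recurrence: a(1)=2, a(2)=3, a(3)=5, a(4)=8, a(5)=13, a(6)=21, a(7)=34, a(8)=55, a(9)=89, a(10)=144, a(11)=233, a(12)=377, a(13)=610, a(14)=987, a(15)=1597, a(16)=2584, a(17)=4181, a(18)=6765, a(19)=10946, a(20)=17711, a(21)=28657, a(22)=46368, a(23)=75025, a(24)=121393, a(25)=196418, a(26)=317811.

Final answer: 317811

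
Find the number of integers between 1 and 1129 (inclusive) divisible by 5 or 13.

Multiples of 5: 225. Multiples of 13: 86. Of both (lcm=65): 17.
By inclusion-exclusion: 225 + 86 - 17.

Final answer: 294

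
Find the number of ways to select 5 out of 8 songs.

C(8,5) = 8!/(5! x 3!).

Final answer: \binom{8}{5} = 56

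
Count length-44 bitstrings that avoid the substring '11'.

Classify by the final bit: ...0 gives a(n-1) strings, ...01 gives a(n-2) strings. Thus a(n) = a(n-1) + a(n-2) with a(1)=2, a(2)=3.
Iterating the recurrence: a(1)=2, a(2)=3, a(3)=5, a(4)=8, a(5)=13, a(6)=21, a(7)=34, a(8)=55, a(9)=89, a(10)=144, a(11)=233, a(12)=377, a(13)=610, a(14)=987, a(15)=1597, a(16)=2584, a(17)=4181, a(18)=6765, a(19)=10946, a(20)=17711, a(21)=28657, a(22)=46368, a(23)=75025, a(24)=121393, a(25)=196418, a(26)=317811, a(27)=514229, a(28)=832040, a(29)=1346269, a(30)=2178309, a(31)=3524578, a(32)=5702887, a(33)=9227465, a(34)=14930352, a(35)=24157817, a(36)=39088169, a(37)=63245986, a(38)=102334155, a(39)=165580141, a(40)=267914296, a(41)=433494437, a(42)=701408733, a(43)=1134903170, a(44)=1836311903.

Final answer: 1836311903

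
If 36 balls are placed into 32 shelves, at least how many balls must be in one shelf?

By the pigeonhole principle: ceiling(36/32).

Final answer: 2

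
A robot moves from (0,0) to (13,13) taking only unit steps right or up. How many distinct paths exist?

Each path has 13 right steps and 13 up steps in some order (26 steps total).
Choose which 13 of the 26 steps are up: C(26,13).

Final answer: C(26,13) = 10400600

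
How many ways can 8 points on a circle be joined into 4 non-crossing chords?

This is a standard Catalan-number count: the answer is C_n. Here n = 8/2 = 4.
C_n = C(2n,n) - C(2n,n+1), so C_{4} = C(8,4) - C(8,5) = 70 - 56.

Final answer: C_{4} = 14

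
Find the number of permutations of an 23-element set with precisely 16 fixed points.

Choose which 16 elements are fixed: C(23,16) = 245157.
Derange the remaining 7 using D(j) = (j-1)(D(j-1) + D(j-2)), D(0)=1, D(1)=0: D(2)=1, D(3)=2, D(4)=9, D(5)=44, D(6)=265, D(7)=1854.
Total: 245157 x 1854.

Final answer: C(23,16) D(7) = 454521078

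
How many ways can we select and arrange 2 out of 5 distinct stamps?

P(5,2) = 5!/(5-2)! = 5!/3!.

Final answer: P(5,2) = 20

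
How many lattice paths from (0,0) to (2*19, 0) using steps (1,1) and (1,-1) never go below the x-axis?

Total monotonic paths to (19,19): C(38,19) = 35345263800.
By the reflection principle, paths that go above the diagonal number C(38,20) = 33578000610.
Valid Dyck paths: 35345263800 - 33578000610.
(This is the Catalan number C_{19}.)

Final answer: C_{19} = 1767263190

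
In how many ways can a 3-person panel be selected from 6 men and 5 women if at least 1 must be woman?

Sum over valid woman counts:
C(5,1)C(6,2) = 75
C(5,2)C(6,1) = 60
C(5,3)C(6,0) = 10
Total: 75 + 60 + 10.

Final answer: 145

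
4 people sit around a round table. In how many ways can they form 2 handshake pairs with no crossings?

The structures are counted by the Catalan number C_n. Here n = 4/2 = 2.
Using C_0 = 1 and C_(k+1) = C_k x 2(2k+1)/(k+2), build up term by term: C_1=1, C_2=2.

Final answer: C_{2} = 2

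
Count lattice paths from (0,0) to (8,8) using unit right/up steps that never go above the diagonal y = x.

Total monotonic paths to (8,8): C(16,8) = 12870.
A path is bad iff it touches y = x + 1; reflecting its initial segment maps bad paths bijectively onto all paths to (7,9), of which there are C(16,9) = 11440.
Valid Dyck paths: 12870 - 11440.
(This is the Catalan number C_{8}.)

Final answer: C_{8} = 1430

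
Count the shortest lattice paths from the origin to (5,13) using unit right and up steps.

Each path has 5 right steps and 13 up steps in some order (18 steps total).
Choose which 13 of the 18 steps are up: C(18,13).

Final answer: C(18,13) = 8568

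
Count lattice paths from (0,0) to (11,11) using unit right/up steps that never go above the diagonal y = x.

Total monotonic paths to (11,11): C(22,11) = 705432.
A path is bad iff it touches y = x + 1; reflecting its initial segment maps bad paths bijectively onto all paths to (10,12), of which there are C(22,12) = 646646.
Valid Dyck paths: 705432 - 646646.
(These counts are the Catalan numbers.)

Final answer: C_{11} = 58786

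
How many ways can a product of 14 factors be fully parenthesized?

The structures are counted by the Catalan number C_n. Here n = 14 - 1 = 13.
C_n = C(2n,n) - C(2n,n+1), so C_{13} = C(26,13) - C(26,14) = 10400600 - 9657700.

Final answer: C_{13} = 742900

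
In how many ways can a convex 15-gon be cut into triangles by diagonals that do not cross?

This is a standard Catalan-number count: the answer is C_n. Here n = 15 - 2 = 13.
Using C_0 = 1 and C_(k+1) = C_k x 2(2k+1)/(k+2), build up term by term: C_1=1, C_2=2, C_3=5, C_4=14, C_5=42, C_6=132, C_7=429, C_8=1430, C_9=4862, C_10=16796, C_11=58786, C_12=208012, C_13=742900.

Final answer: C_{13} = 742900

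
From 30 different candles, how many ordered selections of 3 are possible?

P(30,3) = 30!/(30-3)! = 30!/27!.

Final answer: P(30,3) = 24360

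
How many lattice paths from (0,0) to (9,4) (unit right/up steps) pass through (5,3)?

Paths (0,0)->(5,3): C(8,3) = 56.
Paths (5,3)->(9,4): C(5,1) = 5.
By multiplication principle: 56 x 5.

Final answer: 280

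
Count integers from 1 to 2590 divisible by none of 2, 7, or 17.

|div by 2|=1295, |div by 7|=370, |div by 17|=152.
|div by 2&7|=185, |div by 2&17|=76, |div by 7&17|=21, |div by all|=10.
By inclusion-exclusion, divisible by at least one: 1295+370+152-185-76-21+10 = 1545.
Not divisible by any: 2590 - 1545.

Final answer: 1045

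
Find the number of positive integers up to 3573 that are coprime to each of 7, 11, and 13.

|div by 7|=510, |div by 11|=324, |div by 13|=274.
|div by 7&11|=46, |div by 7&13|=39, |div by 11&13|=24, |div by all|=3.
By inclusion-exclusion, divisible by at least one: 510+324+274-46-39-24+3 = 1002.
Not divisible by any: 3573 - 1002.

Final answer: 2571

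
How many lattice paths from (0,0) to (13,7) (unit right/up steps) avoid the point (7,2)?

Total paths to (13,7): C(20,7) = 77520.
Paths through (7,2): C(9,2) x C(11,5) = 16632.
Avoiding (7,2): 77520 - 16632.

Final answer: 60888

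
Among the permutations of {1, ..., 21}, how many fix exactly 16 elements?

Choose which 16 elements are fixed: C(21,16) = 20349.
Derange the remaining 5 using D(j) = (j-1)(D(j-1) + D(j-2)), D(0)=1, D(1)=0: D(2)=1, D(3)=2, D(4)=9, D(5)=44.
Total: 20349 x 44.

Final answer: C(21,16) D(5) = 895356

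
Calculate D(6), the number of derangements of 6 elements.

Use the recurrence D(n) = (n-1)(D(n-1) + D(n-2)) with D(0)=1, D(1)=0.
Building up: D(2)=1, D(3)=2, D(4)=9, D(5)=44.
D(6) = 5 x (D(5) + D(4)) = 5 x (44 + 9).

Final answer: D(6) = 265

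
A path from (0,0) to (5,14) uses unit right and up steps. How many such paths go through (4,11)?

Paths (0,0)->(4,11): C(15,11) = 1365.
Paths (4,11)->(5,14): C(4,3) = 4.
By multiplication principle: 1365 x 4.

Final answer: 5460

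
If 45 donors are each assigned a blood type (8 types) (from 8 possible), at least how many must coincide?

There are 8 possible values for blood type (8 types). With 45 donors and 8 categories, by pigeonhole: ceiling(45/8).

Final answer: 6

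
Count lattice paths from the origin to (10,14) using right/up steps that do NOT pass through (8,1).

Total paths to (10,14): C(24,14) = 1961256.
Paths through (8,1): C(9,1) x C(15,13) = 945.
Avoiding (8,1): 1961256 - 945.

Final answer: 1960311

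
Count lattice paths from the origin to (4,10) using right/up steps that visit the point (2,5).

Paths (0,0)->(2,5): C(7,5) = 21.
Paths (2,5)->(4,10): C(7,5) = 21.
By multiplication principle: 21 x 21.

Final answer: 441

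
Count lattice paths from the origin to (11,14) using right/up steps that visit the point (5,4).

Paths (0,0)->(5,4): C(9,4) = 126.
Paths (5,4)->(11,14): C(16,10) = 8008.
By multiplication principle: 126 x 8008.

Final answer: 1009008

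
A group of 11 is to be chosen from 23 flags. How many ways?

C(23,11) = 23!/(11! x 12!).

Final answer: \binom{23}{11} = 1352078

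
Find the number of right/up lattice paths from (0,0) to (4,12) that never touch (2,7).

Total paths to (4,12): C(16,12) = 1820.
Paths through (2,7): C(9,7) x C(7,5) = 756.
Avoiding (2,7): 1820 - 756.

Final answer: 1064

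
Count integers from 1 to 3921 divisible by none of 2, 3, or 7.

|div by 2|=1960, |div by 3|=1307, |div by 7|=560.
|div by 2&3|=653, |div by 2&7|=280, |div by 3&7|=186, |div by all|=93.
By inclusion-exclusion, divisible by at least one: 1960+1307+560-653-280-186+93 = 2801.
Not divisible by any: 3921 - 2801.

Final answer: 1120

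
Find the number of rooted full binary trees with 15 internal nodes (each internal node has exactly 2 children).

This is counted by the nth Catalan number C_n. Here n = 15.
C_n = C(2n,n)/(n+1), so C_{15} = C(30,15)/16 = 155117520/16.

Final answer: C_{15} = 9694845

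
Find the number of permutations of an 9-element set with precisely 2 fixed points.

Choose which 2 elements are fixed: C(9,2) = 36.
Derange the remaining 7 using D(j) = (j-1)(D(j-1) + D(j-2)), D(0)=1, D(1)=0: D(2)=1, D(3)=2, D(4)=9, D(5)=44, D(6)=265, D(7)=1854.
Total: 36 x 1854.

Final answer: C(9,2) D(7) = 66744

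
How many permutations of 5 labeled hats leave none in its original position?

Derangements satisfy D(n) = (n-1)(D(n-1) + D(n-2)), starting from D(0)=1, D(1)=0.
D(2) = 1 x (0 + 1) = 1
D(3) = 2 x (1 + 0) = 2
D(4) = 3 x (2 + 1) = 9
D(5) = 4 x (D(4) + D(3)) = 4 x (9 + 2)

Final answer: D(5) = 44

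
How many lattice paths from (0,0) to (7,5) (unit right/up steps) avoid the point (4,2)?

Total paths to (7,5): C(12,5) = 792.
Paths through (4,2): C(6,2) x C(6,3) = 300.
Avoiding (4,2): 792 - 300.

Final answer: 492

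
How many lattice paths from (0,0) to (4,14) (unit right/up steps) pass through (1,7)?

Paths (0,0)->(1,7): C(8,7) = 8.
Paths (1,7)->(4,14): C(10,7) = 120.
By multiplication principle: 8 x 120.

Final answer: 960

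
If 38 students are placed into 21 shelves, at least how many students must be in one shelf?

By the pigeonhole principle: ceiling(38/21).

Final answer: 2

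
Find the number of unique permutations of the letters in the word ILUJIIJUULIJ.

Letters (I:4, J:3, L:2, U:3). Total letters: 12.
Permutations = 12!/(4! x 3! x 3! x 2!).

Final answer: 277200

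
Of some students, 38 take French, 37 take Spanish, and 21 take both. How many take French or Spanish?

|A union B| = |A| + |B| - |A intersect B| = 38 + 37 - 21.

Final answer: 54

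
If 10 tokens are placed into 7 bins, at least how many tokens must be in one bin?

By the pigeonhole principle: ceiling(10/7).

Final answer: 2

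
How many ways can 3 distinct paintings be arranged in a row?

The number of ways to arrange 3 distinct objects is 3!.

Final answer: 3! = 6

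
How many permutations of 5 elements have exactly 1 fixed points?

Choose which 1 elements are fixed: C(5,1) = 5.
Derange the remaining 4 using D(j) = (j-1)(D(j-1) + D(j-2)), D(0)=1, D(1)=0: D(2)=1, D(3)=2, D(4)=9.
Total: 5 x 9.

Final answer: C(5,1) D(4) = 45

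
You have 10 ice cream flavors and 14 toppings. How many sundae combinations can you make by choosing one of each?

By the multiplication principle: 10 x 14.

Final answer: 140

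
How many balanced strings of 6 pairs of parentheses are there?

This is a standard Catalan-number count: the answer is C_n. Here n = 6 (pairs).
Using C_0 = 1 and C_(k+1) = C_k x 2(2k+1)/(k+2), build up term by term: C_1=1, C_2=2, C_3=5, C_4=14, C_5=42, C_6=132.

Final answer: C_{6} = 132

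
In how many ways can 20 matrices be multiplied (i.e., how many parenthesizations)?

This is counted by the nth Catalan number C_n. Here n = 20 - 1 = 19.
C_n = (2n)!/(n!(n+1)!), so C_{19} = 38!/(19! x 20!) = C(38,19)/20 = 35345263800/20.

Final answer: C_{19} = 1767263190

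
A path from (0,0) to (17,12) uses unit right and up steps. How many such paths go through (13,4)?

Paths (0,0)->(13,4): C(17,4) = 2380.
Paths (13,4)->(17,12): C(12,8) = 495.
By multiplication principle: 2380 x 495.

Final answer: 1178100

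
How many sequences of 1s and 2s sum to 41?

Condition on the final move: it is a 1-step (f(n-1) ways to get there) or a 2-step (f(n-2) ways), so f(n) = f(n-1) + f(n-2), with f(1)=1, f(2)=2.
Computing successive values: f(1)=1, f(2)=2, f(3)=3, f(4)=5, f(5)=8, f(6)=13, f(7)=21, f(8)=34, f(9)=55, f(10)=89, f(11)=144, f(12)=233, f(13)=377, f(14)=610, f(15)=987, f(16)=1597, f(17)=2584, f(18)=4181, f(19)=6765, f(20)=10946, f(21)=17711, f(22)=28657, f(23)=46368, f(24)=75025, f(25)=121393, f(26)=196418, f(27)=317811, f(28)=514229, f(29)=832040, f(30)=1346269, f(31)=2178309, f(32)=3524578, f(33)=5702887, f(34)=9227465, f(35)=14930352, f(36)=24157817, f(37)=39088169, f(38)=63245986, f(39)=102334155, f(40)=165580141, f(41)=267914296.

Final answer: 267914296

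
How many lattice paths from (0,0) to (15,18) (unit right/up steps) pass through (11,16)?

Paths (0,0)->(11,16): C(27,16) = 13037895.
Paths (11,16)->(15,18): C(6,2) = 15.
By multiplication principle: 13037895 x 15.

Final answer: 195568425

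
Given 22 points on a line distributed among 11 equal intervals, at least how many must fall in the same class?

By pigeonhole with 22 objects and 11 categories: ceiling(22/11).

Final answer: 2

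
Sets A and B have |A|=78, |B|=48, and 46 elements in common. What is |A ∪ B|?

|A union B| = |A| + |B| - |A intersect B| = 78 + 48 - 46.

Final answer: 80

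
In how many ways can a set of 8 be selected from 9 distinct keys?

C(9,8) = 9!/(8! x (9-8)!).

Final answer: C(9,8) = 9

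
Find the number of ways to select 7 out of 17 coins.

C(17,7) = 17!/(7! x (17-7)!).

Final answer: C(17,7) = 19448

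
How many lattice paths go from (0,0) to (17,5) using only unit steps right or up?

Each path has 17 right steps and 5 up steps in some order (22 steps total).
Choose which 5 of the 22 steps are up: C(22,5).

Final answer: C(22,5) = 26334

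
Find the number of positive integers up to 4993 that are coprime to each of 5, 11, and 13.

|div by 5|=998, |div by 11|=453, |div by 13|=384.
|div by 5&11|=90, |div by 5&13|=76, |div by 11&13|=34, |div by all|=6.
By inclusion-exclusion, divisible by at least one: 998+453+384-90-76-34+6 = 1641.
Not divisible by any: 4993 - 1641.

Final answer: 3352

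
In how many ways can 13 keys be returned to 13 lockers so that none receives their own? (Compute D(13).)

D(n) = (n-1)(D(n-1) + D(n-2)), D(0)=1, D(1)=0.
D(2) = 1 x (0 + 1) = 1
D(3) = 2 x (1 + 0) = 2
D(4) = 3 x (2 + 1) = 9
D(5) = 4 x (9 + 2) = 44
D(6) = 5 x (44 + 9) = 265
D(7) = 6 x (265 + 44) = 1854
D(8) = 7 x (1854 + 265) = 14833
D(9) = 8 x (14833 + 1854) = 133496
D(10) = 9 x (133496 + 14833) = 1334961
D(11) = 10 x (1334961 + 133496) = 14684570
D(12) = 11 x (14684570 + 1334961) = 176214841
D(13) = 12 x (D(12) + D(11)) = 12 x (176214841 + 14684570)

Final answer: D(13) = 2290792932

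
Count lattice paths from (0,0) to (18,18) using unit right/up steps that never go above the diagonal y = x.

Total monotonic paths to (18,18): C(36,18) = 9075135300.
A path is bad iff it touches y = x + 1; reflecting its initial segment maps bad paths bijectively onto all paths to (17,19), of which there are C(36,19) = 8597496600.
Valid Dyck paths: 9075135300 - 8597496600.
(Check: C(36,18) - C(36,19) = C(36,18)/19, the Catalan number C_{18}.)

Final answer: C_{18} = 477638700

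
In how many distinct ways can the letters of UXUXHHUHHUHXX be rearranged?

Letters (H:5, U:4, X:4). Total letters: 13.
Permutations = 13!/(5! x 4! x 4!).

Final answer: 90090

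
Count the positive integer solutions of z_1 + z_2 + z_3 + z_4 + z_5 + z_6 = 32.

Substitute z'_i = z_i - 1 (so z'_i >= 0). Then sum z'_i = 32 - 6 = 26.
Stars and bars: C(26+6-1, 6-1) = C(31,5).

Final answer: C(31,5) = 169911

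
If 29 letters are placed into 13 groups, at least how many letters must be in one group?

By the pigeonhole principle: ceiling(29/13).

Final answer: 3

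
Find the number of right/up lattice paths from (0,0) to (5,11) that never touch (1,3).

Total paths to (5,11): C(16,11) = 4368.
Paths through (1,3): C(4,3) x C(12,8) = 1980.
Avoiding (1,3): 4368 - 1980.

Final answer: 2388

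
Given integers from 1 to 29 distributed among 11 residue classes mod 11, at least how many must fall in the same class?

By pigeonhole with 29 objects and 11 categories: ceiling(29/11).

Final answer: 3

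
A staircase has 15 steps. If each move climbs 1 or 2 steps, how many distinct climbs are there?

Condition on the final move: it is a 1-step (f(n-1) ways to get there) or a 2-step (f(n-2) ways), so f(n) = f(n-1) + f(n-2), with f(1)=1, f(2)=2.
Computing successive values: f(1)=1, f(2)=2, f(3)=3, f(4)=5, f(5)=8, f(6)=13, f(7)=21, f(8)=34, f(9)=55, f(10)=89, f(11)=144, f(12)=233, f(13)=377, f(14)=610, f(15)=987.

Final answer: 987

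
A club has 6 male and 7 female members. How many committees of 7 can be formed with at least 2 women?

Sum over valid woman counts:
C(7,2)C(6,5) = 126
C(7,3)C(6,4) = 525
C(7,4)C(6,3) = 700
C(7,5)C(6,2) = 315
C(7,6)C(6,1) = 42
C(7,7)C(6,0) = 1
Total: 126 + 525 + 700 + 315 + 42 + 1.

Final answer: 1709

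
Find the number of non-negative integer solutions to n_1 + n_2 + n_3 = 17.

Stars and bars with 17 stars and 2 bars:
C(17+3-1, 3-1) = C(19,2).

Final answer: C(19,2) = 171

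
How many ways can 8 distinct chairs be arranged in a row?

The number of ways to arrange 8 distinct objects is 8!.

Final answer: 8! = 40320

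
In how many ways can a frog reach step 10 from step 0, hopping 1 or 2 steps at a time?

Let f(n) be the number of climbs. Removing the last move (1 or 2 steps) gives f(n) = f(n-1) + f(n-2); base cases f(1)=1, f(2)=2.
Iterating the recurrence: f(1)=1, f(2)=2, f(3)=3, f(4)=5, f(5)=8, f(6)=13, f(7)=21, f(8)=34, f(9)=55, f(10)=89.

Final answer: 89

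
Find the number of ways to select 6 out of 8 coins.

C(8,6) = 8!/(6! x 2!).

Final answer: \binom{8}{6} = 28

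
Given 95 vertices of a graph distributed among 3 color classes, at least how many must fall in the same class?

By pigeonhole with 95 objects and 3 categories: ceiling(95/3).

Final answer: 32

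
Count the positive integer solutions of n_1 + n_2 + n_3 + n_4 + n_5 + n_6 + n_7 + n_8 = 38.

Substitute n'_i = n_i - 1 (so n'_i >= 0). Then sum n'_i = 38 - 8 = 30.
Stars and bars: C(30+8-1, 8-1) = C(37,7).

Final answer: C(37,7) = 10295472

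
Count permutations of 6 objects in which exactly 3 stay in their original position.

Choose which 3 elements are fixed: C(6,3) = 20.
Derange the remaining 3 using D(j) = (j-1)(D(j-1) + D(j-2)), D(0)=1, D(1)=0: D(2)=1, D(3)=2.
Total: 20 x 2.

Final answer: C(6,3) D(3) = 40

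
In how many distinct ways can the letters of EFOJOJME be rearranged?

Letters (E:2, F:1, J:2, M:1, O:2). Total letters: 8.
Permutations = 8!/(2! x 2! x 2!).

Final answer: 5040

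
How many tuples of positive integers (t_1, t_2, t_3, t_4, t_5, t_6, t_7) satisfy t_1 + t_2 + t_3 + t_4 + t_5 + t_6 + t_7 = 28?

Substitute t'_i = t_i - 1 (so t'_i >= 0). Then sum t'_i = 28 - 7 = 21.
Stars and bars: C(21+7-1, 7-1) = C(27,6).

Final answer: C(27,6) = 296010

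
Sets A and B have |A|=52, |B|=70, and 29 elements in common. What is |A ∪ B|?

|A union B| = |A| + |B| - |A intersect B| = 52 + 70 - 29.

Final answer: 93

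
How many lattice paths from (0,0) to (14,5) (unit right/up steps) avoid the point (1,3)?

Total paths to (14,5): C(19,5) = 11628.
Paths through (1,3): C(4,3) x C(15,2) = 420.
Avoiding (1,3): 11628 - 420.

Final answer: 11208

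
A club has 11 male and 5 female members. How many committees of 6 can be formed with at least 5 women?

Sum over valid woman counts:
C(5,5)C(11,1).

Final answer: 11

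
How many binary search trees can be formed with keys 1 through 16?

The structures are counted by the Catalan number C_n. Here n = 16.
C_n = C(2n,n) - C(2n,n+1), so C_{16} = C(32,16) - C(32,17) = 601080390 - 565722720.

Final answer: C_{16} = 35357670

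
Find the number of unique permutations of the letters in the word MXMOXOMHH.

Letters (H:2, M:3, O:2, X:2). Total letters: 9.
Permutations = 9!/(3! x 2! x 2! x 2!).

Final answer: 7560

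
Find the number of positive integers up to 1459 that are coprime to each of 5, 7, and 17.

|div by 5|=291, |div by 7|=208, |div by 17|=85.
|div by 5&7|=41, |div by 5&17|=17, |div by 7&17|=12, |div by all|=2.
By inclusion-exclusion, divisible by at least one: 291+208+85-41-17-12+2 = 516.
Not divisible by any: 1459 - 516.

Final answer: 943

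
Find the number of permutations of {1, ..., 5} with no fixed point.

Derangements satisfy D(n) = (n-1)(D(n-1) + D(n-2)), starting from D(0)=1, D(1)=0.
Building up: D(2)=1, D(3)=2, D(4)=9.
D(5) = 4 x (D(4) + D(3)) = 4 x (9 + 2).

Final answer: D(5) = 44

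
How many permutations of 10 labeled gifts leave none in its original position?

Use the recurrence D(n) = (n-1)(D(n-1) + D(n-2)) with D(0)=1, D(1)=0.
D(2) = 1 x (0 + 1) = 1
D(3) = 2 x (1 + 0) = 2
D(4) = 3 x (2 + 1) = 9
D(5) = 4 x (9 + 2) = 44
D(6) = 5 x (44 + 9) = 265
D(7) = 6 x (265 + 44) = 1854
D(8) = 7 x (1854 + 265) = 14833
D(9) = 8 x (14833 + 1854) = 133496
D(10) = 9 x (D(9) + D(8)) = 9 x (133496 + 14833)

Final answer: D(10) = 1334961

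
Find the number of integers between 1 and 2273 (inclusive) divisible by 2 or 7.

Multiples of 2: 1136. Multiples of 7: 324. Of both (lcm=14): 162.
By inclusion-exclusion: 1136 + 324 - 162.

Final answer: 1298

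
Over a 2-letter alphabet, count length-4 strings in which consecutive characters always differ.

Let g(n) count such strings. g(1) = 2, and each valid string of length n-1 extends in 1 ways (any symbol but the last), so g(n) = 1 g(n-1).
Total: g(4) = 2 x 1^3.

Final answer: 2 x 1^{3} = 2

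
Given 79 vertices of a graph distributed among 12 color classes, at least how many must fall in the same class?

By pigeonhole with 79 objects and 12 categories: ceiling(79/12).

Final answer: 7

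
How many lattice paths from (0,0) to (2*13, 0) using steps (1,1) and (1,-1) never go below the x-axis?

Total monotonic paths to (13,13): C(26,13) = 10400600.
Reflecting each bad path at its first crossing gives a bijection with paths to (12,14): C(26,14) = 9657700.
Valid Dyck paths: 10400600 - 9657700.
(Check: C(26,13) - C(26,14) = C(26,13)/14, the Catalan number C_{13}.)

Final answer: C_{13} = 742900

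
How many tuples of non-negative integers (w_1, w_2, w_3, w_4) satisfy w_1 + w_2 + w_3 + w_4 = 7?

Stars and bars with 7 stars and 3 bars:
C(7+4-1, 4-1) = C(10,3).

Final answer: C(10,3) = 120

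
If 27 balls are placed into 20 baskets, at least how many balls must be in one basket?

By the pigeonhole principle: ceiling(27/20).

Final answer: 2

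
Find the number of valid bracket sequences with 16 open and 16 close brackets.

The structures are counted by the Catalan number C_n. Here n = 16 (pairs).
C_n = (2n)!/(n!(n+1)!), so C_{16} = 32!/(16! x 17!) = C(32,16)/17 = 601080390/17.

Final answer: C_{16} = 35357670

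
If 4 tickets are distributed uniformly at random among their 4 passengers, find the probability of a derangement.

D(n) = (n-1)(D(n-1) + D(n-2)), D(0)=1, D(1)=0.
Building up: D(2)=1, D(3)=2, D(4)=9.
Total arrangements: 4! = 24.
Probability = D(4)/4! = 3/8.

Final answer: D(4)/4! = 9/24 = 0.375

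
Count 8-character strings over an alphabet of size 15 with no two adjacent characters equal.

Let g(n) count such strings. g(1) = 15, and each valid string of length n-1 extends in 14 ways (any symbol but the last), so g(n) = 14 g(n-1).
Total: g(8) = 15 x 14^7.

Final answer: 15 x 14^{7} = 1581202560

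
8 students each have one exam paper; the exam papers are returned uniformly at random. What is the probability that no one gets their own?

Derangements satisfy D(n) = (n-1)(D(n-1) + D(n-2)), starting from D(0)=1, D(1)=0.
Building up: D(2)=1, D(3)=2, D(4)=9, D(5)=44, D(6)=265, D(7)=1854, D(8)=14833.
Total arrangements: 8! = 40320.
Probability = D(8)/8! = 2119/5760.

Final answer: D(8)/8! = 14833/40320 = 0.367882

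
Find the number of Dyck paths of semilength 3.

Total monotonic paths to (3,3): C(6,3) = 20.
Reflecting each bad path at its first crossing gives a bijection with paths to (2,4): C(6,4) = 15.
Valid Dyck paths: 20 - 15.
(Equivalently, C_{3} = C(6,3)/4 = 20/4.)

Final answer: C_{3} = 5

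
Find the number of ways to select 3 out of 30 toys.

C(30,3) = 30!/(3! x 27!).

Final answer: \binom{30}{3} = 4060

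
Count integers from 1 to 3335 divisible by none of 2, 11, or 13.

|div by 2|=1667, |div by 11|=303, |div by 13|=256.
|div by 2&11|=151, |div by 2&13|=128, |div by 11&13|=23, |div by all|=11.
By inclusion-exclusion, divisible by at least one: 1667+303+256-151-128-23+11 = 1935.
Not divisible by any: 3335 - 1935.

Final answer: 1400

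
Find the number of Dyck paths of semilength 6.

Total monotonic paths to (6,6): C(12,6) = 924.
Reflecting each bad path at its first crossing gives a bijection with paths to (5,7): C(12,7) = 792.
Valid Dyck paths: 924 - 792.
(This is the Catalan number C_{6}.)

Final answer: C_{6} = 132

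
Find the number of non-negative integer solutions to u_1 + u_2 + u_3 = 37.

Stars and bars with 37 stars and 2 bars:
C(37+3-1, 3-1) = C(39,2).

Final answer: C(39,2) = 741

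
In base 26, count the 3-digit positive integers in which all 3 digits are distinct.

First digit: 25 (nonzero). Second: 25 (not first). Third: 24, etc.
Total: 25 x 25 x 24.

Final answer: 15000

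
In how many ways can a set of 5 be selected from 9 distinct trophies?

C(9,5) = 9!/(5! x 4!).

Final answer: \binom{9}{5} = 126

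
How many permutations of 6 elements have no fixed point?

Use the recurrence D(n) = (n-1)(D(n-1) + D(n-2)) with D(0)=1, D(1)=0.
Building up: D(2)=1, D(3)=2, D(4)=9, D(5)=44.
D(6) = 5 x (D(5) + D(4)) = 5 x (44 + 9).

Final answer: D(6) = 265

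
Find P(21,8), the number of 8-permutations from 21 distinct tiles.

P(21,8) = 21!/(21-8)! = 21!/13!.

Final answer: P(21,8) = 8204716800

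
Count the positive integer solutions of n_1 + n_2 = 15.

Substitute n'_i = n_i - 1 (so n'_i >= 0). Then sum n'_i = 15 - 2 = 13.
Stars and bars: C(13+2-1, 2-1) = C(14,1).

Final answer: C(14,1) = 14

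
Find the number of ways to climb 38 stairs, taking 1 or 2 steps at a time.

Condition on the final move: it is a 1-step (f(n-1) ways to get there) or a 2-step (f(n-2) ways), so f(n) = f(n-1) + f(n-2), with f(1)=1, f(2)=2.
Iterating the recurrence: f(1)=1, f(2)=2, f(3)=3, f(4)=5, f(5)=8, f(6)=13, f(7)=21, f(8)=34, f(9)=55, f(10)=89, f(11)=144, f(12)=233, f(13)=377, f(14)=610, f(15)=987, f(16)=1597, f(17)=2584, f(18)=4181, f(19)=6765, f(20)=10946, f(21)=17711, f(22)=28657, f(23)=46368, f(24)=75025, f(25)=121393, f(26)=196418, f(27)=317811, f(28)=514229, f(29)=832040, f(30)=1346269, f(31)=2178309, f(32)=3524578, f(33)=5702887, f(34)=9227465, f(35)=14930352, f(36)=24157817, f(37)=39088169, f(38)=63245986.

Final answer: 63245986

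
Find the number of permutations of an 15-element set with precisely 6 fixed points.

Choose which 6 elements are fixed: C(15,6) = 5005.
Derange the remaining 9 using D(j) = (j-1)(D(j-1) + D(j-2)), D(0)=1, D(1)=0: D(2)=1, D(3)=2, D(4)=9, D(5)=44, D(6)=265, D(7)=1854, D(8)=14833, D(9)=133496.
Total: 5005 x 133496.

Final answer: C(15,6) D(9) = 668147480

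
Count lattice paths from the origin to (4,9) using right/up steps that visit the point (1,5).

Paths (0,0)->(1,5): C(6,5) = 6.
Paths (1,5)->(4,9): C(7,4) = 35.
By multiplication principle: 6 x 35.

Final answer: 210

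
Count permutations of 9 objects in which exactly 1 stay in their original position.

Choose which 1 elements are fixed: C(9,1) = 9.
Derange the remaining 8 using D(j) = (j-1)(D(j-1) + D(j-2)), D(0)=1, D(1)=0: D(2)=1, D(3)=2, D(4)=9, D(5)=44, D(6)=265, D(7)=1854, D(8)=14833.
Total: 9 x 14833.

Final answer: C(9,1) D(8) = 133497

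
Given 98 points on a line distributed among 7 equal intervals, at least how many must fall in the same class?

By pigeonhole with 98 objects and 7 categories: ceiling(98/7).

Final answer: 14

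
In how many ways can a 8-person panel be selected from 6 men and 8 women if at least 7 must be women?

Sum over valid woman counts:
C(8,7)C(6,1) = 48
C(8,8)C(6,0) = 1
Total: 48 + 1.

Final answer: 49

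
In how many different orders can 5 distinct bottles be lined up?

The number of ways to arrange 5 distinct objects is 5!.

Final answer: 5! = 120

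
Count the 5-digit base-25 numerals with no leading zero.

Leading digit: 24 options (nonzero). Other 4 digit(s): 25 options each.
Total: 24 x 25^4.

Final answer: 9375000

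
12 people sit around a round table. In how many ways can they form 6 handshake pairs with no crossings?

This is a standard Catalan-number count: the answer is C_n. Here n = 12/2 = 6.
C_n = C(2n,n) - C(2n,n+1), so C_{6} = C(12,6) - C(12,7) = 924 - 792.

Final answer: C_{6} = 132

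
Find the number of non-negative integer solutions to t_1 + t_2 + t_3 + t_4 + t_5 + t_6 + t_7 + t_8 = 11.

Stars and bars with 11 stars and 7 bars:
C(11+8-1, 8-1) = C(18,7).

Final answer: C(18,7) = 31824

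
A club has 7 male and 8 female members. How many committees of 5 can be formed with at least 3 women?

Sum over valid woman counts:
C(8,3)C(7,2) = 1176
C(8,4)C(7,1) = 490
C(8,5)C(7,0) = 56
Total: 1176 + 490 + 56.

Final answer: 1722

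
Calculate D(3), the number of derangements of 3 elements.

D(n) = (n-1)(D(n-1) + D(n-2)), D(0)=1, D(1)=0.
D(2) = 1 x (0 + 1) = 1
D(3) = 2 x (D(2) + D(1)) = 2 x (1 + 0)

Final answer: D(3) = 2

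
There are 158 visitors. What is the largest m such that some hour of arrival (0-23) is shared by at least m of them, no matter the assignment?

There are 24 possible values for hour of arrival (0-23). With 158 visitors and 24 categories, by pigeonhole: ceiling(158/24).

Final answer: 7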